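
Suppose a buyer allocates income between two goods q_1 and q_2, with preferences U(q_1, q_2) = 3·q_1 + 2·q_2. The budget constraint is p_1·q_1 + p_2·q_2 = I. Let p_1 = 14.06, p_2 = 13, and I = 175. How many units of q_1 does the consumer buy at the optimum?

q_1* = 12.4467

q_1 gives more utility per dollar, so spend all income on q_1: q_1* = I/p_1, q_2* = 0.
Numerically: q_1* = 12.4467, q_2* = 0.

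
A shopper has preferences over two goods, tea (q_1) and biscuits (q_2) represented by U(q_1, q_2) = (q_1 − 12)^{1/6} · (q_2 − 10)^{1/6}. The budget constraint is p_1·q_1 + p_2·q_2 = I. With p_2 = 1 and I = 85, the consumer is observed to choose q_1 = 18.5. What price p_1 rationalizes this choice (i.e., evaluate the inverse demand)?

p_1 = 3

This is Cobb-Douglas in (q_1−12, q_2−10): tangency gives 1/6·p_2·(q_2−10) = 1/6·p_1·(q_1−12).
After buying the subsistence bundle (12, 10), a share 0.5 of the remaining income goes to q_1: q_1* = 12 + 0.5·(I − 12p_1 − 10p_2)/p_1.
Set q_1* = 18.5 in the demand function and solve for p_1: p_1 = 3.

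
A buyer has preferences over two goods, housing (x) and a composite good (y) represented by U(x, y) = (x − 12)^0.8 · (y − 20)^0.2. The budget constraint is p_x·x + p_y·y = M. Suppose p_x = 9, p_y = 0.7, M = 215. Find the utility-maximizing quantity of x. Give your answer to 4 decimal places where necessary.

Let x' = x−12, y' = y−20. MRS = 4·y'/x' = p_x/p_y.
Substituting into the budget: x* = 12 + 0.8·(M − 12·p_x − 20·p_y)/p_x, and y* = 20 + 0.2·(…)/p_y.
Discretionary income = 215 − 12·9 − 20·0.7 = 93; x* = 12 + 0.8·93/9 = 20.2667.

x* = 20.2667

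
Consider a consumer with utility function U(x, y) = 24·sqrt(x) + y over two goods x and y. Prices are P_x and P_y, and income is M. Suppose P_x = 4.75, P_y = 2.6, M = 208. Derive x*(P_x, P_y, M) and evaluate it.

x* = 43.1442

Set MRS = P_x/P_y: 12·x^(−1/2) = P_x/P_y.
Solve: √x = 12·P_y/P_x, so x*(P_x,P_y) = (12·P_y/P_x)², and y* = (M − P_x·x*)/P_y.
Plugging in: x* = (12·2.6/4.75)² = 43.1442.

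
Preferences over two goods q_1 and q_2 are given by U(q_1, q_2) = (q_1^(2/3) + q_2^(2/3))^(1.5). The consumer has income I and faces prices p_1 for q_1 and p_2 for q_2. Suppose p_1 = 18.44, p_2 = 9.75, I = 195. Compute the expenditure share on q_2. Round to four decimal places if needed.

From the CES first-order condition, (q_2/q_1)^(1/3) = p_1/p_2.
Hence q_2/q_1 = (p_1/p_2)^(1/(1/3)), i.e. raised to the 3 power.
With the ratio pinned down, the budget gives q_1* = I/(p_1 + p_2·(q_2/q_1)) and q_2* = (q_2/q_1)·q_1*.
Numerically q_2/q_1 = 6.765017, so q_1* = 195/(18.44 + 9.75·6.765017) = 2.3105 and q_2* = 6.765017·2.3105 = 15.6303.
Expenditure on q_2: 9.75·15.6303 = 152.3952; share = 0.7815.

share on q_2 = 0.7815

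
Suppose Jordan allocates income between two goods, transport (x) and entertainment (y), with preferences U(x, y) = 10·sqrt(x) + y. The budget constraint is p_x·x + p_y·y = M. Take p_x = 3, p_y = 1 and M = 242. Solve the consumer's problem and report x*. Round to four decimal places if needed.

Set MRS = p_x/p_y: 5·x^(−1/2) = p_x/p_y.
Thus x* = (5·p_y/p_x)² — independent of M — with the rest of income spent on y.
Plugging in: x* = (5·1/3)² = 2.7778.

x* = 2.7778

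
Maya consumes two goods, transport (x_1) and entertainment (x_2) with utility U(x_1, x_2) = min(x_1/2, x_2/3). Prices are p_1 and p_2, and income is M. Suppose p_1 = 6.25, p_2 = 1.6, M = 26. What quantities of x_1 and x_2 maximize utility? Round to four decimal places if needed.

x_1* = 3.0058, x_2* = 4.5087

Leontief preferences: the optimum is at the kink where x_1/2 = x_2/3, i.e. x_2 = (3/2)·x_1.
Budget: p_1·x_1 + p_2·(3/2)·x_1 = M, so (2·p_1 + 3·p_2)·x_1 = 2·M.
Demand: x_1*(p_1,p_2,M) = 2·M/(2·p_1 + 3·p_2), x_2* = 3·M/(2·p_1 + 3·p_2).
Here 2·6.25 + 3·1.6 = 17.3, giving x_1* = 3.0058 and x_2* = 4.5087.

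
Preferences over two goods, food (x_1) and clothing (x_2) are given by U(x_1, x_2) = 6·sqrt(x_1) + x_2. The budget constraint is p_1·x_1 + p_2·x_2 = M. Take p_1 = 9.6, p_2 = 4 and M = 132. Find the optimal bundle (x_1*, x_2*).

x_1* = 1.5625, x_2* = 29.25

Thus x_1* = (3·p_2/p_1)² — independent of M — with the rest of income spent on x_2.
Plugging in: x_1* = (3·4/9.6)² = 1.5625, x_2* = 29.25.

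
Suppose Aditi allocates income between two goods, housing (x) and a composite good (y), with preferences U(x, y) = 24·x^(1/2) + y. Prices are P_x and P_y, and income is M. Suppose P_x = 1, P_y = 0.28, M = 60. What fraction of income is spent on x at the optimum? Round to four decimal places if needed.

Utility is quasi-linear in y; the FOC for x is 12/√x = P_x/P_y.
Thus x* = (12·P_y/P_x)² — independent of M — with the rest of income spent on y.
Plugging in: x* = (12·0.28/1)² = 11.2896, y* = 173.9657.
Expenditure on x: 1·11.2896 = 11.2896; share = 0.1882.

share on x = 0.1882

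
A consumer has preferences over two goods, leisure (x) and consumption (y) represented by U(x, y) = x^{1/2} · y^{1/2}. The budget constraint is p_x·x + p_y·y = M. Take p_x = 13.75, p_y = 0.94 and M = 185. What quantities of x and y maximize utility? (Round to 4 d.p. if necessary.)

MU_x/MU_y = (0.5·y)/(0.5·x); tangency sets this equal to p_x/p_y.
Rearranging, p_y·y = p_x·x. Substituting into the budget gives p_x·x·(1 + 1) = M.
Demand: x*(p_x,p_y,M) = 0.5·M/p_x and y* = 0.5·M/p_y.
At p_x=13.75, p_y=0.94, M=185: x* = 0.5·185/13.75 = 6.7273, y* = 98.4043.

x* = 6.7273, y* = 98.4043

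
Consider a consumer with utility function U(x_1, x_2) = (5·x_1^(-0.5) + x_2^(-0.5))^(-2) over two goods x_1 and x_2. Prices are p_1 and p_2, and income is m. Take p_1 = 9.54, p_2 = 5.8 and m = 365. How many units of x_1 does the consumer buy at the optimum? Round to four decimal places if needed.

MU_x_1 ∝ 5·x_1^(-1.5), MU_x_2 ∝ x_2^(-1.5), so MRS = 5·(x_2/x_1)^(1.5) = p_1/p_2.
Solve for the ratio: x_2/x_1 = [(1/5)·p_1/p_2]^(2/3).
With the ratio pinned down, the budget gives x_1* = m/(p_1 + p_2·(x_2/x_1)) and x_2* = (x_2/x_1)·x_1*.
Numerically x_2/x_1 = 0.476541, so x_1* = 365/(9.54 + 5.8·0.476541) = 29.6653.

x_1* = 29.6653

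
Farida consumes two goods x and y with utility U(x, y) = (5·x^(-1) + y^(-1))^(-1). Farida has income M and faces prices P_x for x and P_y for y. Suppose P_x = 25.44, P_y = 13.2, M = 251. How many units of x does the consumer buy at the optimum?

x* = 7.4624

MRS = MU_x/MU_y = 5·(y/x)^(2). Set equal to P_x/P_y.
Hence y/x = ((1/5)·P_x/P_y)^(1/(2)), i.e. raised to the 0.5 power.
With the ratio pinned down, the budget gives x* = M/(P_x + P_y·(y/x)) and y* = (y/x)·x*.
Numerically y/x = 0.62085, so x* = 251/(25.44 + 13.2·0.62085) = 7.4624.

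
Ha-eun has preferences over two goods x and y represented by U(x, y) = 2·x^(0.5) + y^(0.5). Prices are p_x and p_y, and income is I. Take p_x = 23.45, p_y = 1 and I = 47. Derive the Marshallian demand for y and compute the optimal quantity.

From the CES first-order condition, 2·(y/x)^(0.5) = p_x/p_y.
Solve for the ratio: y/x = [(1/2)·p_x/p_y]^(2).
Substitute y = (y/x)·x into the budget: x* = I/(p_x + p_y·(y/x)).
Numerically y/x = 137.475625, so x* = 47/(23.45 + 1·137.475625) = 0.2921 and y* = 137.475625·0.2921 = 40.1512.

y* = 40.1512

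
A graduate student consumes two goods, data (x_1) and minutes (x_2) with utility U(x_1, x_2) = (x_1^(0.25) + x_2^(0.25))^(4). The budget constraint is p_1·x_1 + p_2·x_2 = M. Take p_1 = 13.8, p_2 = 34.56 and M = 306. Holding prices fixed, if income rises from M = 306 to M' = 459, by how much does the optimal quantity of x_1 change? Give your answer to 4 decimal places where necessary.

MRS = MU_x_1/MU_x_2 = (x_2/x_1)^(0.75). Set equal to p_1/p_2.
Hence x_2/x_1 = (p_1/p_2)^(1/(0.75)), i.e. raised to the 4/3 power.
Substitute x_2 = (x_2/x_1)·x_1 into the budget: x_1* = M/(p_1 + p_2·(x_2/x_1)).
Numerically x_2/x_1 = 0.29404, so x_1* = 306/(13.8 + 34.56·0.29404) = 12.7702.
At M' = 459: x_1* = 19.1553. Change: 19.1553 − 12.7702 = 6.3851.

Δx_1* = 6.3851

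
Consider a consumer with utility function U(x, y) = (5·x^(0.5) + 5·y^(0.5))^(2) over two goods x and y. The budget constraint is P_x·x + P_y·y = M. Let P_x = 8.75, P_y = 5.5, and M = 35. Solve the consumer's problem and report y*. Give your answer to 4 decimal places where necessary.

With the ratio pinned down, the budget gives x* = M/(P_x + P_y·(y/x)) and y* = (y/x)·x*.
Numerically y/x = 2.530992, so x* = 35/(8.75 + 5.5·2.530992) = 1.5439 and y* = 2.530992·1.5439 = 3.9075.

y* = 3.9075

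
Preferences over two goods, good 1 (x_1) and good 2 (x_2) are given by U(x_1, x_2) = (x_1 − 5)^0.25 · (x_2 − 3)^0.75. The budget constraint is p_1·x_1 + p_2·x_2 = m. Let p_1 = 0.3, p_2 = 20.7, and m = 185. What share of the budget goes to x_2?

Substituting into the budget: x_1* = 5 + 0.25·(m − 5·p_1 − 3·p_2)/p_1, and x_2* = 3 + 0.75·(…)/p_2.
Discretionary income = 185 − 5·0.3 − 3·20.7 = 121.4; x_1* = 5 + 0.25·121.4/0.3 = 106.1667; x_2* = 3 + 0.75·121.4/20.7 = 7.3986.
Expenditure on x_2: 20.7·7.3986 = 153.15; share = 0.8278.

share on x_2 = 0.8278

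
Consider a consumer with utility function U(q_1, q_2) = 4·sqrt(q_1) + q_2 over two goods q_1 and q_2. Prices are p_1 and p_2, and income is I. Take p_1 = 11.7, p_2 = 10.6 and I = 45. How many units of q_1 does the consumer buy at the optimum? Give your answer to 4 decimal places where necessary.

q_1* = 3.2832

Set MRS = p_1/p_2: 2·q_1^(−1/2) = p_1/p_2.
Thus q_1* = (2·p_2/p_1)² — independent of I — with the rest of income spent on q_2.
Plugging in: q_1* = (2·10.6/11.7)² = 3.2832.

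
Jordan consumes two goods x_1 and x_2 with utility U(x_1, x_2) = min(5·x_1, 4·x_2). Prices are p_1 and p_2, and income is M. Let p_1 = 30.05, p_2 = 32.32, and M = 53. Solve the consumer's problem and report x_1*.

With perfect complements, no substitution: consume in ratio x_1:x_2 = 4:5.
Budget: p_1·x_1 + p_2·(5/4)·x_1 = M, so (4·p_1 + 5·p_2)·x_1 = 4·M.
Demand: x_1*(p_1,p_2,M) = 4·M/(4·p_1 + 5·p_2), x_2* = 5·M/(4·p_1 + 5·p_2).
Here 4·30.05 + 5·32.32 = 281.8, giving x_1* = 0.7523.

x_1* = 0.7523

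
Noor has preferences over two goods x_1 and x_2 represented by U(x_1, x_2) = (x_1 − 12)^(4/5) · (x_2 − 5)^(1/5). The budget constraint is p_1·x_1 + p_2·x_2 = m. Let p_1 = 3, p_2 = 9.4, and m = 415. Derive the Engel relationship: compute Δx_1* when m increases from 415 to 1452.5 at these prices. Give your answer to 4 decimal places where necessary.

Δx_1* = 276.6667

After buying the subsistence bundle (12, 5), a share 0.8 of the remaining income goes to x_1: x_1* = 12 + 0.8·(m − 12p_1 − 5p_2)/p_1.
Discretionary income = 415 − 12·3 − 5·9.4 = 332; x_1* = 12 + 0.8·332/3 = 100.5333.
At m' = 1452.5: x_1* = 377.2. Change: 377.2 − 100.5333 = 276.6667.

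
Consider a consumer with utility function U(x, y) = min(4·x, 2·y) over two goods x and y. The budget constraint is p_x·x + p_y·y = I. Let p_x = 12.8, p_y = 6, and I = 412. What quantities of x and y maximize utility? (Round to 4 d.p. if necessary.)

x* = 16.6129, y* = 33.2258

With perfect complements, no substitution: consume in ratio x:y = 2:4.
Budget: p_x·x + p_y·2·x = I, so (2·p_x + 4·p_y)·x = 2·I.
Demand: x*(p_x,p_y,I) = 2·I/(2·p_x + 4·p_y), y* = 4·I/(2·p_x + 4·p_y).
Here 2·12.8 + 4·6 = 49.6, giving x* = 16.6129 and y* = 33.2258.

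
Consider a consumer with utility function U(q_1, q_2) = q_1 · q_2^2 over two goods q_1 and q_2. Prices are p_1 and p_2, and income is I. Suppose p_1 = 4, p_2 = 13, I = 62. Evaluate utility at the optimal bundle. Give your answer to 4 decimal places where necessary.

Tangency: MRS = (1/2)·q_2/q_1 = p_1/p_2.
So p_2·q_2 = 2·p_1·q_1; combined with the budget, a share 1/3 of income goes to q_1.
Demand: q_1*(p_1,p_2,I) = 1/3·I/p_1 and q_2* = 2/3·I/p_2.
At p_1=4, p_2=13, I=62: q_1* = 1/3·62/4 = 5.1667, q_2* = 3.1795.
Utility at the optimum: U(5.1667, 3.1795) = 52.2306.

V = 52.2306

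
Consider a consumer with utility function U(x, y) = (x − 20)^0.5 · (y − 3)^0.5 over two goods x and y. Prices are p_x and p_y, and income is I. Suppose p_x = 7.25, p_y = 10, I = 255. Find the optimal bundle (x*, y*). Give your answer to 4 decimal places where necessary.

Discretionary income = 255 − 20·7.25 − 3·10 = 80; x* = 20 + 0.5·80/7.25 = 25.5172; y* = 3 + 0.5·80/10 = 7.

x* = 25.5172, y* = 7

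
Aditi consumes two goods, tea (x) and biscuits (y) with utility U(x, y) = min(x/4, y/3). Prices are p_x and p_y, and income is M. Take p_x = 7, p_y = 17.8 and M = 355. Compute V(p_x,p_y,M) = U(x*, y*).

With perfect complements, no substitution: consume in ratio x:y = 4:3.
Budget: p_x·x + p_y·(3/4)·x = M, so (4·p_x + 3·p_y)·x = 4·M.
Demand: x*(p_x,p_y,M) = 4·M/(4·p_x + 3·p_y), y* = 3·M/(4·p_x + 3·p_y).
Here 4·7 + 3·17.8 = 81.4, giving x* = 17.4447 and y* = 13.0835.
Utility at the optimum: U(17.4447, 13.0835) = 4.3612.

V = 4.3612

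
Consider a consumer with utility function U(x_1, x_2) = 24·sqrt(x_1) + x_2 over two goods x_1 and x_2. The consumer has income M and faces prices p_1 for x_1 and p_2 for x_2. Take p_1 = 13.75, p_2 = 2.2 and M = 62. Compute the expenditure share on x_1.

share on x_1 = 0.8175

Set MRS = p_1/p_2: 12·x_1^(−1/2) = p_1/p_2.
Solve: √x_1 = 12·p_2/p_1, so x_1*(p_1,p_2) = (12·p_2/p_1)², and x_2* = (M − p_1·x_1*)/p_2.
Plugging in: x_1* = (12·2.2/13.75)² = 3.6864, x_2* = 5.1418.
Expenditure on x_1: 13.75·3.6864 = 50.688; share = 0.8175.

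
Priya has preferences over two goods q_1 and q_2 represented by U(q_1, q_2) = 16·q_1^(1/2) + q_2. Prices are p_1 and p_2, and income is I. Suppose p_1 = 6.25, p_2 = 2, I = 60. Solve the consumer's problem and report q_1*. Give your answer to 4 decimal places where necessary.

q_1* = 6.5536

Set MRS = p_1/p_2: 8·q_1^(−1/2) = p_1/p_2.
Solve: √q_1 = 8·p_2/p_1, so q_1*(p_1,p_2) = (8·p_2/p_1)², and q_2* = (I − p_1·q_1*)/p_2.
Plugging in: q_1* = (8·2/6.25)² = 6.5536.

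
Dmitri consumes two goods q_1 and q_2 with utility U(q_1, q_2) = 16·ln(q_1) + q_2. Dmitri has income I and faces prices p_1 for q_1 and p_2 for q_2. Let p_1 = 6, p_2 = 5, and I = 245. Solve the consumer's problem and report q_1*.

At the given prices: q_1* = 16·5/6 = 13.3333.

q_1* = 13.3333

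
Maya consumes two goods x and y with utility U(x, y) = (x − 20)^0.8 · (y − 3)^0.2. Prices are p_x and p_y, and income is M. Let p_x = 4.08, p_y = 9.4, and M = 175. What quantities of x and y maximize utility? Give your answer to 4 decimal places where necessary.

This is Cobb-Douglas in (x−20, y−3): tangency gives 0.8·p_y·(y−3) = 0.2·p_x·(x−20).
Substituting into the budget: x* = 20 + 0.8·(M − 20·p_x − 3·p_y)/p_x, and y* = 3 + 0.2·(…)/p_y.
Discretionary income = 175 − 20·4.08 − 3·9.4 = 65.2; x* = 20 + 0.8·65.2/4.08 = 32.7843; y* = 3 + 0.2·65.2/9.4 = 4.3872.

x* = 32.7843, y* = 4.3872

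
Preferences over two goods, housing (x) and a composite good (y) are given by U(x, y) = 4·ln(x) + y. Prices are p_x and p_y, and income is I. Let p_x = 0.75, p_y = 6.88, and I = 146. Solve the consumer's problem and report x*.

x* = 36.6933

MU_x = 4/x, MU_y = 1. Tangency: 4/x = p_x/p_y.
So x*(p_x,p_y) = 4·p_y/p_x, independent of income; and y* = (I − 4·p_y)/p_y.
At the given prices: x* = 4·6.88/0.75 = 36.6933.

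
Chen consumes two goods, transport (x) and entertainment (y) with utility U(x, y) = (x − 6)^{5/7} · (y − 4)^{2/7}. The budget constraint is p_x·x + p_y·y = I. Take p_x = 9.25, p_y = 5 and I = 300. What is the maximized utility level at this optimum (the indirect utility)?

V = 15.9069

MRS = (5/2)·(y−4)/(x−6). Tangency with p_x/p_y gives y−4 = (2/5)·(p_x/p_y)·(x−6).
After buying the subsistence bundle (6, 4), a share 5/7 of the remaining income goes to x: x* = 6 + 5/7·(I − 6p_x − 4p_y)/p_x.
Discretionary income = 300 − 6·9.25 − 4·5 = 224.5; x* = 6 + 5/7·224.5/9.25 = 23.3359; y* = 4 + 2/7·224.5/5 = 16.8286.
Utility at the optimum: U(23.3359, 16.8286) = 15.9069.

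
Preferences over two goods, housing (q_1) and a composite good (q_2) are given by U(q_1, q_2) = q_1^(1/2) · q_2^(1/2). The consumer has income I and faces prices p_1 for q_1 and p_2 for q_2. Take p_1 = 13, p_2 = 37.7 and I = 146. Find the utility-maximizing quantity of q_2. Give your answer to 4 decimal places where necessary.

q_2* = 1.9363

The MRS is q_2/q_1. Set MRS = p_1/p_2.
So 0.5·p_2·q_2 = 0.5·p_1·q_1; combined with the budget, a share 0.5 of income goes to q_1.
Demand: q_1*(p_1,p_2,I) = 0.5·I/p_1 and q_2* = 0.5·I/p_2.
At p_1=13, p_2=37.7, I=146: q_2* = 0.5·146/37.7 = 1.9363.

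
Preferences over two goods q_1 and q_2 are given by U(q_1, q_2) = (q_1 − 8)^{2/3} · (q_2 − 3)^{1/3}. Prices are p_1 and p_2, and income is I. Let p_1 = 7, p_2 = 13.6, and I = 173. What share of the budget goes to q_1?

Let q_1' = q_1−8, q_2' = q_2−3. MRS = 2·q_2'/q_1' = p_1/p_2.
After buying the subsistence bundle (8, 3), a share 2/3 of the remaining income goes to q_1: q_1* = 8 + 2/3·(I − 8p_1 − 3p_2)/p_1.
Discretionary income = 173 − 8·7 − 3·13.6 = 76.2; q_1* = 8 + 2/3·76.2/7 = 15.2571; q_2* = 3 + 1/3·76.2/13.6 = 4.8676.
Expenditure on q_1: 7·15.2571 = 106.8; share = 0.6173.

share on q_1 = 0.6173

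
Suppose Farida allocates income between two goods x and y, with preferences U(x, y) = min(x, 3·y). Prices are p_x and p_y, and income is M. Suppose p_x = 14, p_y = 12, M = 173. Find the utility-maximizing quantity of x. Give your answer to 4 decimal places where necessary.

Leontief preferences: the optimum is at the kink where x/3 = y/1, i.e. y = (1/3)·x.
Budget: p_x·x + p_y·(1/3)·x = M, so (3·p_x + p_y)·x = 3·M.
Demand: x*(p_x,p_y,M) = 3·M/(3·p_x + p_y), y* = M/(3·p_x + p_y).
Here 3·14 + 12 = 54, giving x* = 9.6111.

x* = 9.6111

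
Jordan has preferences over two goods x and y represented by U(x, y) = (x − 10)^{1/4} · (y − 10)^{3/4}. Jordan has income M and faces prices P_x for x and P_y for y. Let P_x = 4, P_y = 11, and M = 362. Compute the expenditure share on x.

share on x = 0.2569

MRS = (1/3)·(y−10)/(x−10). Tangency with P_x/P_y gives y−10 = 3·(P_x/P_y)·(x−10).
Substituting into the budget: x* = 10 + 0.25·(M − 10·P_x − 10·P_y)/P_x, and y* = 10 + 0.75·(…)/P_y.
Discretionary income = 362 − 10·4 − 10·11 = 212; x* = 10 + 0.25·212/4 = 23.25; y* = 10 + 0.75·212/11 = 24.4545.
Expenditure on x: 4·23.25 = 93; share = 0.2569.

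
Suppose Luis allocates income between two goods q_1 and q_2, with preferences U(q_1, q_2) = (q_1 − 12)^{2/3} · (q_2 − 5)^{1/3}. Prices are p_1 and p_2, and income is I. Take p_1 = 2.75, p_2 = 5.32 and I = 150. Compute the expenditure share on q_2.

MRS = 2·(q_2−5)/(q_1−12). Tangency with p_1/p_2 gives q_2−5 = (1/2)·(p_1/p_2)·(q_1−12).
Substituting into the budget: q_1* = 12 + 2/3·(I − 12·p_1 − 5·p_2)/p_1, and q_2* = 5 + 1/3·(…)/p_2.
Discretionary income = 150 − 12·2.75 − 5·5.32 = 90.4; q_1* = 12 + 2/3·90.4/2.75 = 33.9152; q_2* = 5 + 1/3·90.4/5.32 = 10.6642.
Expenditure on q_2: 5.32·10.6642 = 56.7333; share = 0.3782.

share on q_2 = 0.3782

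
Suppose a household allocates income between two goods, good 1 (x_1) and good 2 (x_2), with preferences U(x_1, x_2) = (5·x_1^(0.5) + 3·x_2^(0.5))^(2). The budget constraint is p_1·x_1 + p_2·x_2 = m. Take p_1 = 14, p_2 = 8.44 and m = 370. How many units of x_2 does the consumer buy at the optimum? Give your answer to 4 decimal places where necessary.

From the CES first-order condition, (5/3)·(x_2/x_1)^(0.5) = p_1/p_2.
Hence x_2/x_1 = ((3/5)·p_1/p_2)^(1/(0.5)), i.e. raised to the 2 power.
Substitute x_2 = (x_2/x_1)·x_1 into the budget: x_1* = m/(p_1 + p_2·(x_2/x_1)).
Numerically x_2/x_1 = 0.990544, so x_1* = 370/(14 + 8.44·0.990544) = 16.5473 and x_2* = 0.990544·16.5473 = 16.3908.

x_2* = 16.3908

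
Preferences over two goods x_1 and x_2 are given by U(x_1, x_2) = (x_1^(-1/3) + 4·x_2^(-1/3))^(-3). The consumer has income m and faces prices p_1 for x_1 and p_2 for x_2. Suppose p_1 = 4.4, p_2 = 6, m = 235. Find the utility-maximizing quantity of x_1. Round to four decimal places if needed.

MRS = MU_x_1/MU_x_2 = (1/4)·(x_2/x_1)^(4/3). Set equal to p_1/p_2.
Solve for the ratio: x_2/x_1 = [4·p_1/p_2]^(0.75).
With the ratio pinned down, the budget gives x_1* = m/(p_1 + p_2·(x_2/x_1)) and x_2* = (x_2/x_1)·x_1*.
Numerically x_2/x_1 = 2.241409, so x_1* = 235/(4.4 + 6·2.241409) = 13.1664.

x_1* = 13.1664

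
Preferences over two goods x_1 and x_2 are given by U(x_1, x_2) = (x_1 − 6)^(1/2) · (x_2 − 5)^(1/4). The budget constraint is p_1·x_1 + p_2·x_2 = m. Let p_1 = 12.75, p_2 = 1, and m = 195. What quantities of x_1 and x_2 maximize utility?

x_1* = 11.9346, x_2* = 42.8333

Discretionary income = 195 − 6·12.75 − 5·1 = 113.5; x_1* = 6 + 2/3·113.5/12.75 = 11.9346; x_2* = 5 + 1/3·113.5/1 = 42.8333.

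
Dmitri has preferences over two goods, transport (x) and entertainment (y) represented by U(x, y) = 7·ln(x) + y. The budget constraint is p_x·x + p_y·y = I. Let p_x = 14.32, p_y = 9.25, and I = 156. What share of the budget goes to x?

share on x = 0.4151

Set MRS = p_x/p_y: (7/x)/1 = p_x/p_y.
So x*(p_x,p_y) = 7·p_y/p_x, independent of income; and y* = (I − 7·p_y)/p_y.
At the given prices: x* = 7·9.25/14.32 = 4.5216, and y* = 9.8649.
Expenditure on x: 14.32·4.5216 = 64.75; share = 0.4151.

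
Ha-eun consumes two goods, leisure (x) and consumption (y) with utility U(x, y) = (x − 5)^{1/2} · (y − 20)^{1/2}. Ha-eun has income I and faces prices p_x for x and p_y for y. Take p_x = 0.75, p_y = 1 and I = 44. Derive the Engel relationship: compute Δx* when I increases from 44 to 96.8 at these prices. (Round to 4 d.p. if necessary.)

After buying the subsistence bundle (5, 20), a share 0.5 of the remaining income goes to x: x* = 5 + 0.5·(I − 5p_x − 20p_y)/p_x.
Discretionary income = 44 − 5·0.75 − 20·1 = 20.25; x* = 5 + 0.5·20.25/0.75 = 18.5.
At I' = 96.8: x* = 53.7. Change: 53.7 − 18.5 = 35.2.

Δx* = 35.2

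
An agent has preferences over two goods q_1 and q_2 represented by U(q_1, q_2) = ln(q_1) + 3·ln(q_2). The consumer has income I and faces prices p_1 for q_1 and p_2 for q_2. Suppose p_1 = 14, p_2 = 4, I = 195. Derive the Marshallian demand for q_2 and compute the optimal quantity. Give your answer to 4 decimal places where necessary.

q_2* = 36.5625

Tangency: MRS = (1/3)·q_2/q_1 = p_1/p_2.
Rearranging, p_2·q_2 = 3·p_1·q_1. Substituting into the budget gives p_1·q_1·(1 + 3) = I.
Demand: q_1*(p_1,p_2,I) = 0.25·I/p_1 and q_2* = 0.75·I/p_2.
At p_1=14, p_2=4, I=195: q_2* = 0.75·195/4 = 36.5625.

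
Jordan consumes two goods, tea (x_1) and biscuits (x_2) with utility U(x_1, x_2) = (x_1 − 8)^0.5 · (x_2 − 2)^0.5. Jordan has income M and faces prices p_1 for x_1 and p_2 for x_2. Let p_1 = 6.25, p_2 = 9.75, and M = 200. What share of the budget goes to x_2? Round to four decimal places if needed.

MRS = (x_2−2)/(x_1−8). Tangency with p_1/p_2 gives x_2−2 = (p_1/p_2)·(x_1−8).
Substituting into the budget: x_1* = 8 + 0.5·(M − 8·p_1 − 2·p_2)/p_1, and x_2* = 2 + 0.5·(…)/p_2.
Discretionary income = 200 − 8·6.25 − 2·9.75 = 130.5; x_1* = 8 + 0.5·130.5/6.25 = 18.44; x_2* = 2 + 0.5·130.5/9.75 = 8.6923.
Expenditure on x_2: 9.75·8.6923 = 84.75; share = 0.4238.

share on x_2 = 0.4238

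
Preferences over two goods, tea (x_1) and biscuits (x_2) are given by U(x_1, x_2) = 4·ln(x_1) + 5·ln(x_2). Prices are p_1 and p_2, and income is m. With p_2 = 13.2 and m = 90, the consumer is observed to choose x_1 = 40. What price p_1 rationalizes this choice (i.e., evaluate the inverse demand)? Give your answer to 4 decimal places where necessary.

Tangency: MRS = (4/5)·x_2/x_1 = p_1/p_2.
Rearranging, p_2·x_2 = (5/4)·p_1·x_1. Substituting into the budget gives p_1·x_1·(1 + (5/4)) = m.
Demand: x_1*(p_1,p_2,m) = 4/9·m/p_1 and x_2* = 5/9·m/p_2.
Set x_1* = 40 in the demand function and solve for p_1: p_1 = 1.

p_1 = 1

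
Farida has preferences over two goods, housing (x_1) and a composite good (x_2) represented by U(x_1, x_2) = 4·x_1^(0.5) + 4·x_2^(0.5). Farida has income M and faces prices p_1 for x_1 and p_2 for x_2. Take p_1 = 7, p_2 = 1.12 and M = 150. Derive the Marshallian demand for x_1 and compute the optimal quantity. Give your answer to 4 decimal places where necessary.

x_1* = 2.9557

From the CES first-order condition, (x_2/x_1)^(0.5) = p_1/p_2.
Hence x_2/x_1 = (p_1/p_2)^(1/(0.5)), i.e. raised to the 2 power.
With the ratio pinned down, the budget gives x_1* = M/(p_1 + p_2·(x_2/x_1)) and x_2* = (x_2/x_1)·x_1*.
Numerically x_2/x_1 = 39.0625, so x_1* = 150/(7 + 1.12·39.0625) = 2.9557.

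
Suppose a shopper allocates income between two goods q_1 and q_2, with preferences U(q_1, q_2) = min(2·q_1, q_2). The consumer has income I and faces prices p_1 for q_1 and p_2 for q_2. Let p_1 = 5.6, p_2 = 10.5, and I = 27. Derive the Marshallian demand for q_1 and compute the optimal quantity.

q_1* = 1.015

Demand: q_1*(p_1,p_2,I) = I/(p_1 + 2·p_2), q_2* = 2·I/(p_1 + 2·p_2).
Here 5.6 + 2·10.5 = 26.6, giving q_1* = 1.015.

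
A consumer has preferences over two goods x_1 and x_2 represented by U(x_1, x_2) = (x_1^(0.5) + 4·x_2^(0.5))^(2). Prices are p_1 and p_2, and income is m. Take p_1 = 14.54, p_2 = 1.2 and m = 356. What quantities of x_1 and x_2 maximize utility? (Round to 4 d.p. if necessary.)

From the CES first-order condition, (1/4)·(x_2/x_1)^(0.5) = p_1/p_2.
Hence x_2/x_1 = (4·p_1/p_2)^(1/(0.5)), i.e. raised to the 2 power.
Substitute x_2 = (x_2/x_1)·x_1 into the budget: x_1* = m/(p_1 + p_2·(x_2/x_1)).
Numerically x_2/x_1 = 2349.017778, so x_1* = 356/(14.54 + 1.2·2349.017778) = 0.1256 and x_2* = 2349.017778·0.1256 = 295.1443.

x_1* = 0.1256, x_2* = 295.1443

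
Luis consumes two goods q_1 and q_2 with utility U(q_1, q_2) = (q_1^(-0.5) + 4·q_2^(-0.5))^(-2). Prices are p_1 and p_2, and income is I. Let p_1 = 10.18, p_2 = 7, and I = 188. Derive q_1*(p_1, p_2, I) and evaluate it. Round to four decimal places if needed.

q_1* = 5.728

From the CES first-order condition, (1/4)·(q_2/q_1)^(1.5) = p_1/p_2.
Hence q_2/q_1 = (4·p_1/p_2)^(1/(1.5)), i.e. raised to the 2/3 power.
With the ratio pinned down, the budget gives q_1* = I/(p_1 + p_2·(q_2/q_1)) and q_2* = (q_2/q_1)·q_1*.
Numerically q_2/q_1 = 3.234495, so q_1* = 188/(10.18 + 7·3.234495) = 5.728.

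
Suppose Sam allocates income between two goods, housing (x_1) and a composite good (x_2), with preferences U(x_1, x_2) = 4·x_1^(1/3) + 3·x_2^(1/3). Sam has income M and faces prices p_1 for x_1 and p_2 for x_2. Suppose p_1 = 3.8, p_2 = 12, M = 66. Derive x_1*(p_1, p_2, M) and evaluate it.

With the ratio pinned down, the budget gives x_1* = M/(p_1 + p_2·(x_2/x_1)) and x_2* = (x_2/x_1)·x_1*.
Numerically x_2/x_1 = 0.115743, so x_1* = 66/(3.8 + 12·0.115743) = 12.7194.

x_1* = 12.7194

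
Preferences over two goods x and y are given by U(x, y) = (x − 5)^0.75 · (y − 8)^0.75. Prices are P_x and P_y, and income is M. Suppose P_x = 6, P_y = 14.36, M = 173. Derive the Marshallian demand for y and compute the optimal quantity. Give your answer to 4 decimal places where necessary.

y* = 8.9791

MRS = (y−8)/(x−5). Tangency with P_x/P_y gives y−8 = (P_x/P_y)·(x−5).
Substituting into the budget: x* = 5 + 0.5·(M − 5·P_x − 8·P_y)/P_x, and y* = 8 + 0.5·(…)/P_y.
Discretionary income = 173 − 5·6 − 8·14.36 = 28.12; y* = 8 + 0.5·28.12/14.36 = 8.9791.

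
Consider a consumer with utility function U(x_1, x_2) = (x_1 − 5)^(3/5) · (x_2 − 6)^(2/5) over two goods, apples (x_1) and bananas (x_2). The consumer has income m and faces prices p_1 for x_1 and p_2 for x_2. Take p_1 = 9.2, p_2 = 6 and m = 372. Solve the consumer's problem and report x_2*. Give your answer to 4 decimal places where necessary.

x_2* = 25.3333

MRS = (3/2)·(x_2−6)/(x_1−5). Tangency with p_1/p_2 gives x_2−6 = (2/3)·(p_1/p_2)·(x_1−5).
Substituting into the budget: x_1* = 5 + 0.6·(m − 5·p_1 − 6·p_2)/p_1, and x_2* = 6 + 0.4·(…)/p_2.
Discretionary income = 372 − 5·9.2 − 6·6 = 290; x_2* = 6 + 0.4·290/6 = 25.3333.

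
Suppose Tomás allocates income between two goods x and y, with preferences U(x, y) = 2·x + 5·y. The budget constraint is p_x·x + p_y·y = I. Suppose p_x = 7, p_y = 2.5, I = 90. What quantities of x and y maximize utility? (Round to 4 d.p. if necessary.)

x* = 0, y* = 36

Linear utility — the consumer picks whichever good has higher MU/price: 2/7 = 0.2857 vs 5/2.5 = 2.
y gives more utility per dollar, so spend all income on y: y* = I/p_y, x* = 0.
Numerically: x* = 0, y* = 36.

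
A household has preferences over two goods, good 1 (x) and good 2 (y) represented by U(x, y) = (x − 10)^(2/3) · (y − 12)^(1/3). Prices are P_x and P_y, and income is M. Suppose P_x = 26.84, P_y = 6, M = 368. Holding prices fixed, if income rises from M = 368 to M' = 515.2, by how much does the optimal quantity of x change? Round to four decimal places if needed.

Δx* = 3.6562

After buying the subsistence bundle (10, 12), a share 2/3 of the remaining income goes to x: x* = 10 + 2/3·(M − 10P_x − 12P_y)/P_x.
Discretionary income = 368 − 10·26.84 − 12·6 = 27.6; x* = 10 + 2/3·27.6/26.84 = 10.6855.
At M' = 515.2: x* = 14.3418. Change: 14.3418 − 10.6855 = 3.6562.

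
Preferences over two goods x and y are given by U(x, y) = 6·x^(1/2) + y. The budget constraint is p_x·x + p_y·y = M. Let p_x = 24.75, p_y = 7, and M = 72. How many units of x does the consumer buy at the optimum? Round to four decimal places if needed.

MU_x = 3/√x, MU_y = 1. Tangency: 3/√x = p_x/p_y.
Solve: √x = 3·p_y/p_x, so x*(p_x,p_y) = (3·p_y/p_x)², and y* = (M − p_x·x*)/p_y.
Plugging in: x* = (3·7/24.75)² = 0.7199.

x* = 0.7199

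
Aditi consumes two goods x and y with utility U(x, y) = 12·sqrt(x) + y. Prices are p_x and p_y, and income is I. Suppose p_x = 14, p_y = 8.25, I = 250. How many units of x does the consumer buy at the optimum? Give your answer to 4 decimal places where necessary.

x* = 12.5013

MU_x = 6/√x, MU_y = 1. Tangency: 6/√x = p_x/p_y.
Solve: √x = 6·p_y/p_x, so x*(p_x,p_y) = (6·p_y/p_x)², and y* = (I − p_x·x*)/p_y.
Plugging in: x* = (6·8.25/14)² = 12.5013.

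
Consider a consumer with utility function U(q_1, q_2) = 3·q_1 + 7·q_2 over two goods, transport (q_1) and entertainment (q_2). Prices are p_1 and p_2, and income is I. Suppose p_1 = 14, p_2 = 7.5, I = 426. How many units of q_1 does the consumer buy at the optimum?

q_1* = 0

Perfect substitutes: compare marginal utility per dollar. 3/p_1 vs 7/p_2 → 0.2143 vs 0.9333.
q_2 gives more utility per dollar, so spend all income on q_2: q_2* = I/p_2, q_1* = 0.
Numerically: q_1* = 0, q_2* = 56.8.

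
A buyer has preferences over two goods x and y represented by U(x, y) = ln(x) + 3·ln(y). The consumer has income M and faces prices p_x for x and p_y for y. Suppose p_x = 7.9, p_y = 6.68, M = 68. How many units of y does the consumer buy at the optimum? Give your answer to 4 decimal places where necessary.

Tangency: MRS = (1/3)·y/x = p_x/p_y.
So p_y·y = 3·p_x·x; combined with the budget, a share 0.25 of income goes to x.
Demand: x*(p_x,p_y,M) = 0.25·M/p_x and y* = 0.75·M/p_y.
At p_x=7.9, p_y=6.68, M=68: y* = 0.75·68/6.68 = 7.6347.

y* = 7.6347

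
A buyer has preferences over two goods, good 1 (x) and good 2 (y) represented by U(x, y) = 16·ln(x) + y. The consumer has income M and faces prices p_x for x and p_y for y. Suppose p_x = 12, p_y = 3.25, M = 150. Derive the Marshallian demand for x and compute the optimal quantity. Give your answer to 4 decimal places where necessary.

x* = 4.3333

So x*(p_x,p_y) = 16·p_y/p_x, independent of income; and y* = (M − 16·p_y)/p_y.
At the given prices: x* = 16·3.25/12 = 4.3333.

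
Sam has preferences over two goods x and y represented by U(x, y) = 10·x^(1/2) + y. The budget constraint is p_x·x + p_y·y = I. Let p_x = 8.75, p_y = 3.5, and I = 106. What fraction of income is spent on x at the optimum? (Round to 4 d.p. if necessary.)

share on x = 0.3302

Set MRS = p_x/p_y: 5·x^(−1/2) = p_x/p_y.
Thus x* = (5·p_y/p_x)² — independent of I — with the rest of income spent on y.
Plugging in: x* = (5·3.5/8.75)² = 4, y* = 20.2857.
Expenditure on x: 8.75·4 = 35; share = 0.3302.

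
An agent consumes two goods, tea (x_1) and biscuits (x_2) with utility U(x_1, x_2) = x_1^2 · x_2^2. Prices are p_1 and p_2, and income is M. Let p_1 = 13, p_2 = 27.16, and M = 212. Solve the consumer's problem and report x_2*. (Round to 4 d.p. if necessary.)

Demand: x_1*(p_1,p_2,M) = 0.5·M/p_1 and x_2* = 0.5·M/p_2.
At p_1=13, p_2=27.16, M=212: x_2* = 0.5·212/27.16 = 3.9028.

x_2* = 3.9028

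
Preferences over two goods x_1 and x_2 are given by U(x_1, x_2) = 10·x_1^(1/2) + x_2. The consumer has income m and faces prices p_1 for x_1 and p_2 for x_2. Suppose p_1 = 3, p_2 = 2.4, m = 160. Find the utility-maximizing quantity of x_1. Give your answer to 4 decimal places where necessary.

MU_x_1 = 5/√x_1, MU_x_2 = 1. Tangency: 5/√x_1 = p_1/p_2.
Solve: √x_1 = 5·p_2/p_1, so x_1*(p_1,p_2) = (5·p_2/p_1)², and x_2* = (m − p_1·x_1*)/p_2.
Plugging in: x_1* = (5·2.4/3)² = 16.

x_1* = 16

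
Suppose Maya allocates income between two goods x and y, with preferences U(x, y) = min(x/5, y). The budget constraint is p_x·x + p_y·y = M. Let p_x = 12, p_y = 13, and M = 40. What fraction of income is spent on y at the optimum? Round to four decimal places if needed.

Demand: x*(p_x,p_y,M) = 5·M/(5·p_x + p_y), y* = M/(5·p_x + p_y).
Here 5·12 + 13 = 73, giving x* = 2.7397 and y* = 0.5479.
Expenditure on y: 13·0.5479 = 7.1233; share = 0.1781.

share on y = 0.1781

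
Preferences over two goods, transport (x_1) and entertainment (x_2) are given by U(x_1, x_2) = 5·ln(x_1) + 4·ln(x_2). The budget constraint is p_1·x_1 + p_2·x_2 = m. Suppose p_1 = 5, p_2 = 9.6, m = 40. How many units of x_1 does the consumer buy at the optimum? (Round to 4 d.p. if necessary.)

Tangency: MRS = (5/4)·x_2/x_1 = p_1/p_2.
Rearranging, p_2·x_2 = (4/5)·p_1·x_1. Substituting into the budget gives p_1·x_1·(1 + (4/5)) = m.
Demand: x_1*(p_1,p_2,m) = 5/9·m/p_1 and x_2* = 4/9·m/p_2.
At p_1=5, p_2=9.6, m=40: x_1* = 5/9·40/5 = 4.4444.

x_1* = 4.4444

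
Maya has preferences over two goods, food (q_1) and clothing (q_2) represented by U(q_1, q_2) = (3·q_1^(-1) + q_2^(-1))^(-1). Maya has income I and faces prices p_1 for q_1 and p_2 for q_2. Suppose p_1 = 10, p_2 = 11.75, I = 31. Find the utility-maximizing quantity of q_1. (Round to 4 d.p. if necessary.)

q_1* = 1.9067

From the CES first-order condition, 3·(q_2/q_1)^(2) = p_1/p_2.
Solve for the ratio: q_2/q_1 = [(1/3)·p_1/p_2]^(0.5).
With the ratio pinned down, the budget gives q_1* = I/(p_1 + p_2·(q_2/q_1)) and q_2* = (q_2/q_1)·q_1*.
Numerically q_2/q_1 = 0.532624, so q_1* = 31/(10 + 11.75·0.532624) = 1.9067.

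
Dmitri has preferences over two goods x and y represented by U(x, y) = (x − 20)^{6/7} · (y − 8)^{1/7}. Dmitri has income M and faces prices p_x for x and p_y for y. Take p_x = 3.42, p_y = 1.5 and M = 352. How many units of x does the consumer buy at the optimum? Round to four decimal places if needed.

Substituting into the budget: x* = 20 + 6/7·(M − 20·p_x − 8·p_y)/p_x, and y* = 8 + 1/7·(…)/p_y.
Discretionary income = 352 − 20·3.42 − 8·1.5 = 271.6; x* = 20 + 6/7·271.6/3.42 = 88.0702.

x* = 88.0702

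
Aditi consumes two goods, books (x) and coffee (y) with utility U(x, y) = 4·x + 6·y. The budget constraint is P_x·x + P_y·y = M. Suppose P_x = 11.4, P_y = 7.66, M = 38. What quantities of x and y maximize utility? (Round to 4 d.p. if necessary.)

Perfect substitutes: compare marginal utility per dollar. 4/P_x vs 6/P_y → 0.3509 vs 0.7833.
y gives more utility per dollar, so spend all income on y: y* = M/P_y, x* = 0.
Numerically: x* = 0, y* = 4.9608.

x* = 0, y* = 4.9608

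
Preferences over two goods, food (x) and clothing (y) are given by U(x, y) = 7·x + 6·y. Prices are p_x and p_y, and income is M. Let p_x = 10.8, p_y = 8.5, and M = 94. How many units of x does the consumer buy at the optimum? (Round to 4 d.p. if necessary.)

x* = 0

Perfect substitutes: compare marginal utility per dollar. 7/p_x vs 6/p_y → 0.6481 vs 0.7059.
y gives more utility per dollar, so spend all income on y: y* = M/p_y, x* = 0.
Numerically: x* = 0, y* = 11.0588.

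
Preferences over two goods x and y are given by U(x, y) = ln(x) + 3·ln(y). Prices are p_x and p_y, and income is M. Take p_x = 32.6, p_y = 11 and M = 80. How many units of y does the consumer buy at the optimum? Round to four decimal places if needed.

y* = 5.4545

Tangency: MRS = (1/3)·y/x = p_x/p_y.
So p_y·y = 3·p_x·x; combined with the budget, a share 0.25 of income goes to x.
Demand: x*(p_x,p_y,M) = 0.25·M/p_x and y* = 0.75·M/p_y.
At p_x=32.6, p_y=11, M=80: y* = 0.75·80/11 = 5.4545.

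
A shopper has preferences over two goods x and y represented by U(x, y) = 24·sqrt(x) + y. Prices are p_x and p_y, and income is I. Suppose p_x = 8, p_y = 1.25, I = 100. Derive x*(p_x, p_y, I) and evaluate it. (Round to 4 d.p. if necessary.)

x* = 3.5156

Thus x* = (12·p_y/p_x)² — independent of I — with the rest of income spent on y.
Plugging in: x* = (12·1.25/8)² = 3.5156.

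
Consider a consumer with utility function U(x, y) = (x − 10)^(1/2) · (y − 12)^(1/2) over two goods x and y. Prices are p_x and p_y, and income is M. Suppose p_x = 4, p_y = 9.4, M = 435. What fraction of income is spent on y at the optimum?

share on y = 0.5837

Let x' = x−10, y' = y−12. MRS = y'/x' = p_x/p_y.
After buying the subsistence bundle (10, 12), a share 0.5 of the remaining income goes to x: x* = 10 + 0.5·(M − 10p_x − 12p_y)/p_x.
Discretionary income = 435 − 10·4 − 12·9.4 = 282.2; x* = 10 + 0.5·282.2/4 = 45.275; y* = 12 + 0.5·282.2/9.4 = 27.0106.
Expenditure on y: 9.4·27.0106 = 253.9; share = 0.5837.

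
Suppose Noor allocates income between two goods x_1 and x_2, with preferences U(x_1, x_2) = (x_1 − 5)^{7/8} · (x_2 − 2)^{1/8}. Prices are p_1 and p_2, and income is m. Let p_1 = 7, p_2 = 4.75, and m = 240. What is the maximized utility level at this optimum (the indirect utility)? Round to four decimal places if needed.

V = 20.1127

This is Cobb-Douglas in (x_1−5, x_2−2): tangency gives 0.875·p_2·(x_2−2) = 0.125·p_1·(x_1−5).
After buying the subsistence bundle (5, 2), a share 0.875 of the remaining income goes to x_1: x_1* = 5 + 0.875·(m − 5p_1 − 2p_2)/p_1.
Discretionary income = 240 − 5·7 − 2·4.75 = 195.5; x_1* = 5 + 0.875·195.5/7 = 29.4375; x_2* = 2 + 0.125·195.5/4.75 = 7.1447.
Utility at the optimum: U(29.4375, 7.1447) = 20.1127.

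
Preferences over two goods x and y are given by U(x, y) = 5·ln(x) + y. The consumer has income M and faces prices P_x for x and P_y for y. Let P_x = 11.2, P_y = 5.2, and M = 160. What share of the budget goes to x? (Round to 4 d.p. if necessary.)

So x*(P_x,P_y) = 5·P_y/P_x, independent of income; and y* = (M − 5·P_y)/P_y.
At the given prices: x* = 5·5.2/11.2 = 2.3214, and y* = 25.7692.
Expenditure on x: 11.2·2.3214 = 26; share = 0.1625.

share on x = 0.1625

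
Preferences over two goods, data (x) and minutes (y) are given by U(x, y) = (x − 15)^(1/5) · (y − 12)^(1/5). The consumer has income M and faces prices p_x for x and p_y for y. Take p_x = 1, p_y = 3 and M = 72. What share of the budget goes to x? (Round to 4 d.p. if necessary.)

This is Cobb-Douglas in (x−15, y−12): tangency gives 0.2·p_y·(y−12) = 0.2·p_x·(x−15).
Substituting into the budget: x* = 15 + 0.5·(M − 15·p_x − 12·p_y)/p_x, and y* = 12 + 0.5·(…)/p_y.
Discretionary income = 72 − 15·1 − 12·3 = 21; x* = 15 + 0.5·21/1 = 25.5; y* = 12 + 0.5·21/3 = 15.5.
Expenditure on x: 1·25.5 = 25.5; share = 0.3542.

share on x = 0.3542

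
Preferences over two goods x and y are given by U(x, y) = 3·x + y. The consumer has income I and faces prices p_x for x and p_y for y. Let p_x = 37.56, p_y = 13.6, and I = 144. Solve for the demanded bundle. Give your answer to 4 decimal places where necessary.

x* = 3.8339, y* = 0

Perfect substitutes: compare marginal utility per dollar. 3/p_x vs 1/p_y → 0.0799 vs 0.0735.
x gives more utility per dollar, so spend all income on x: x* = I/p_x, y* = 0.
Numerically: x* = 3.8339, y* = 0.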